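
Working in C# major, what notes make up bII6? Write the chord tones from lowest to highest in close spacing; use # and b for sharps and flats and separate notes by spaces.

F# A D

bII6 is the Neapolitan sixth — a major triad on the lowered second degree, here in its customary first inversion. In C# major that root is D.
So the chord is D-F#-A.
With the 6 figure the chord is in first inversion; from the bass F# upward in close position it reads F#-A-D.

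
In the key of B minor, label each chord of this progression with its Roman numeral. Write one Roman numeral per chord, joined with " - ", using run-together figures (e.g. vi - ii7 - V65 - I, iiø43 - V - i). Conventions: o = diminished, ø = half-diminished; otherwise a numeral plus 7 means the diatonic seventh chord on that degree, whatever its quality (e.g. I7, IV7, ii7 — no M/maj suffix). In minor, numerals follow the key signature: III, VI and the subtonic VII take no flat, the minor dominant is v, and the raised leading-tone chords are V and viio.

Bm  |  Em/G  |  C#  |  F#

i - iv6 - V/V - V

Bm: minor triad on B = scale degree 1 → i.
Em/G: minor triad on E = scale degree 4 → iv6.
C#: chromatic; C# is V of V, so V/V.
F#: root F# is the dominant; major triad there is V.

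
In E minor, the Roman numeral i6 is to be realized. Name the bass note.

i in E minor has root E; the chord is E-G-B.
The figure 6 means first inversion — the third is in the bass.

G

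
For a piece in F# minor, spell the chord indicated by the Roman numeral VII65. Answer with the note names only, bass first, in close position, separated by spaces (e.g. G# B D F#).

G# B D E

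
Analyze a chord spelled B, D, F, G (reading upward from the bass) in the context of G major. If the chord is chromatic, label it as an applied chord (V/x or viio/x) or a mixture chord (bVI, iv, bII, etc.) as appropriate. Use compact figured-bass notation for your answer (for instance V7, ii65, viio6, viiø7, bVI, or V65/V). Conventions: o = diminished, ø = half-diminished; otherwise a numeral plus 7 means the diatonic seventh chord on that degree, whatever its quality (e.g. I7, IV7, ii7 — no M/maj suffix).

Stacked in thirds the chord is G-B-D-F: a dominant seventh chord on G.
G is not a diatonic chord root with this quality in G major, but it lies a perfect fifth above C (IV), so the chord functions as an applied dominant of IV.
With B in the bass the chord is in first inversion, so the figured bass is 65.

V65/IV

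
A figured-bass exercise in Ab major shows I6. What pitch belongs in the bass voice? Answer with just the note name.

C

I in Ab major has root Ab; the chord is Ab-C-Eb.
The figure 6 means first inversion — the third is in the bass.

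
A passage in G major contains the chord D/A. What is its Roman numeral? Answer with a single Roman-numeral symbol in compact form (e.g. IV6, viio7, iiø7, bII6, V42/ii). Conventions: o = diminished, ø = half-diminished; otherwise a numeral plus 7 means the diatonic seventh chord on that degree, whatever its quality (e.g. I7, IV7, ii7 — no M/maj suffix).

Stacked in thirds the chord is D-F#-A: a major triad on D.
In G major, D is the dominant; the diatonic major triad there is V.
With A in the bass the chord is in second inversion, so the figured bass is 64.

V64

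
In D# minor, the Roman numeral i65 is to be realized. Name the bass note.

F#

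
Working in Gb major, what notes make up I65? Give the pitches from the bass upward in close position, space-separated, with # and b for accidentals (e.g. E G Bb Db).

In Gb major, the tonic is Gb, and the diatonic chord built there is a major seventh chord.
That chord is spelled Gb-Bb-Db-F.
The figured bass 65 indicates first inversion, placing the third (Bb) in the bass: Bb-Db-F-Gb.

Bb Db F Gb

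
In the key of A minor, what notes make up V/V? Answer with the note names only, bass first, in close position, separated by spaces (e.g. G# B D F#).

V/V is a secondary dominant — the dominant triad of V. V in A minor is E, so the applied chord's root is B, a perfect fifth above.
Building a major triad on B gives B-D#-F#.

B D# F#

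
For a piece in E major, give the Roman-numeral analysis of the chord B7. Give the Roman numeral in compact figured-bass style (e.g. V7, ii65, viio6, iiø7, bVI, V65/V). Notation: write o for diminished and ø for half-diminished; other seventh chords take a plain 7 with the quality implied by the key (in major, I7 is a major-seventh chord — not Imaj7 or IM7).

V7

Stacked in thirds the chord is B-D#-F#-A: a dominant seventh chord on B.
B is scale degree 5 in E major, and a dominant seventh chord on that degree is written V7.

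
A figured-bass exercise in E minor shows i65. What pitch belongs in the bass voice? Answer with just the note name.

i in E minor has root E; the chord is E-G-B-D.
The figure 65 means first inversion — the third is in the bass.

G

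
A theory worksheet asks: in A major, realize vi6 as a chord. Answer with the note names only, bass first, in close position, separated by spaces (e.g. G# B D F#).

In A major, the sixth degree is F#, and the diatonic chord built there is a minor triad.
Stacking thirds from F# gives F#-A-C#.
With the 6 figure the chord is in first inversion; from the bass A upward in close position it reads A-C#-F#.

A C# F#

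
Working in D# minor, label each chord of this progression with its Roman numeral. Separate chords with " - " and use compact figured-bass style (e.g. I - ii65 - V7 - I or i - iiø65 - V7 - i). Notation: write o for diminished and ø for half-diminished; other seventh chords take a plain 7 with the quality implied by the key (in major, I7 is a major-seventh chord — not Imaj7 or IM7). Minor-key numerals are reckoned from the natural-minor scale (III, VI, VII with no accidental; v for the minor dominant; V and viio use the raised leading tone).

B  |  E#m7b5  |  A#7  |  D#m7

B: root B is the submediant; major triad there is VI.
E#m7b5: half-diminished seventh chord on E# = scale degree 2 → iiø7.
A#7 has root A#, degree 5 in D# minor, so V7.
D#m7: root D# is the tonic; minor seventh chord there is i7.

VI - iiø7 - V7 - i7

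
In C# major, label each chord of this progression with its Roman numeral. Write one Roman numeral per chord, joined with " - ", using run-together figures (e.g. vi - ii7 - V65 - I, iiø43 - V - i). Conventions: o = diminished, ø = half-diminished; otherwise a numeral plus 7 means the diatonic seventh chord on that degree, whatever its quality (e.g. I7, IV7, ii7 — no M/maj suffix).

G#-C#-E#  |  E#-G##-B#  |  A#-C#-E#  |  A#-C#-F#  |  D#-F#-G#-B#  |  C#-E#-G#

I64 - V/vi - vi - IV6 - V43 - I

G#-C#-E#: root C# is the tonic; major triad there is I64.
E#-G##-B# is the secondary dominant of vi (major triad on E#): V/vi.
A#-C#-E# has root A#, degree 6 in C# major, so vi.
A#-C#-F#: root F# is the subdominant; major triad there is IV6.
D#-F#-G#-B# has root G#, degree 5 in C# major, so V43.
C#-E#-G#: root C# is the tonic; major triad there is I.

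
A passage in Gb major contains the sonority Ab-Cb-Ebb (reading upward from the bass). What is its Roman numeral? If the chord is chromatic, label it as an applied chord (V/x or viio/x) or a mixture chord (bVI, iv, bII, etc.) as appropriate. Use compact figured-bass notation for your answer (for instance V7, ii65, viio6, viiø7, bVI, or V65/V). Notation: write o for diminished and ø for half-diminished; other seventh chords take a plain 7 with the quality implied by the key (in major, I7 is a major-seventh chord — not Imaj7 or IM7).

iio

Stacked in thirds the chord is Ab-Cb-Ebb: a diminished triad on Ab.
Ab is the second degree of Gb major. This is the diminished supertonic triad, borrowed from the parallel minor.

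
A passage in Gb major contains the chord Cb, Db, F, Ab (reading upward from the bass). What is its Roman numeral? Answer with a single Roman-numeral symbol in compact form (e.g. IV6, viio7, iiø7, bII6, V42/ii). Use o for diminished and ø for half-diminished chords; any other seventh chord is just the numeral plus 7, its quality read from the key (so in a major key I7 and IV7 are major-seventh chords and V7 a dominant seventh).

The pitches Db-F-Ab-Cb form a dominant seventh chord rooted on Db.
Db is scale degree 5 in Gb major, and a dominant seventh chord on that degree is written V7.
With Cb in the bass the chord is in third inversion, so the figured bass is 42.

V42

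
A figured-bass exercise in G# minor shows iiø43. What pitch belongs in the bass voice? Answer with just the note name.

iiø in G# minor has root A#; the chord is A#-C#-E-G#.
The figure 43 means second inversion — the fifth is in the bass.

E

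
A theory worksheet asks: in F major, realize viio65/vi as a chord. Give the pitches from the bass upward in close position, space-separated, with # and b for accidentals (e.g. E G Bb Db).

viio65/vi is a secondary leading-tone chord. The target vi is D in F major; the applied chord is rooted a semitone below, on C#.
Building a fully diminished seventh chord on C# gives C#-E-G-Bb.
With the 65 figure the chord is in first inversion; from the bass E upward in close position it reads E-G-Bb-C#.

E G Bb C#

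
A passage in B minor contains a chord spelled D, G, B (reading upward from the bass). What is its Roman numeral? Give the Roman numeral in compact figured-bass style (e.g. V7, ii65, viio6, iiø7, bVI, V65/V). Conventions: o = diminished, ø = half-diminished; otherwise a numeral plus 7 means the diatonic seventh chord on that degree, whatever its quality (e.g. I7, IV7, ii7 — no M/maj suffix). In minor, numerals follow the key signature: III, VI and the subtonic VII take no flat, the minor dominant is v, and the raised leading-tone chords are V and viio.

Stacked in thirds the chord is G-B-D: a major triad on G.
In B minor, G is the submediant; the diatonic major triad there is VI.
With D in the bass the chord is in second inversion, so the figured bass is 64.

VI64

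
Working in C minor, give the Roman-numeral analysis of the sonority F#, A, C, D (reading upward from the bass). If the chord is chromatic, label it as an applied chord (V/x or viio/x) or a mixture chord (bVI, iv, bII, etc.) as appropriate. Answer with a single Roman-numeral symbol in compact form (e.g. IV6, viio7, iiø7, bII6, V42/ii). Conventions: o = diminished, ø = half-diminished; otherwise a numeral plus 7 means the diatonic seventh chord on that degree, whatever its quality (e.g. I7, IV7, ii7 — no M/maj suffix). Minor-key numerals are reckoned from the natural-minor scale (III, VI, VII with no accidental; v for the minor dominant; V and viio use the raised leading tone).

The pitches D-F#-A-C form a dominant seventh chord rooted on D.
D is not a diatonic chord root with this quality in C minor, but it lies a perfect fifth above G (V), so the chord functions as an applied dominant of V.
With F# in the bass the chord is in first inversion, so the figured bass is 65.

V65/V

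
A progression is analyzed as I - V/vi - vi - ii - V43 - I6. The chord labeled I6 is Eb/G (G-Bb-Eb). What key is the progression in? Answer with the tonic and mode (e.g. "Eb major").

Eb major

The anchor chord is a major triad on Eb, labeled I6.
If Eb is scale degree 1 and the mode makes that degree carry a major triad, the tonic is Eb and the mode is major.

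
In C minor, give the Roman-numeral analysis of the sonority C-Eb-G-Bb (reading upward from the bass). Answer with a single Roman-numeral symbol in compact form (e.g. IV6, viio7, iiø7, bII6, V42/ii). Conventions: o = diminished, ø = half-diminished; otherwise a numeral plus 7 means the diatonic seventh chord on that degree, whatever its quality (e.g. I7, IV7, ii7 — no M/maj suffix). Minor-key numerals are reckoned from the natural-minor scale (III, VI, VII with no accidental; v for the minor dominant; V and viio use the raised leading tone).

i7

Stacked in thirds the chord is C-Eb-G-Bb: a minor seventh chord on C.
In C minor, C is the tonic; the diatonic minor seventh chord there is i7.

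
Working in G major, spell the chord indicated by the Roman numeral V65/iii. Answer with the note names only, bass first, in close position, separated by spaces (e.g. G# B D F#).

The slash means an applied dominant: we want the dominant of iii. In G major, iii is B minor, and its dominant is built on F#.
Building a dominant seventh chord on F# gives F#-A#-C#-E.
The figured bass 65 indicates first inversion, placing the third (A#) in the bass: A#-C#-E-F#.

A# C# E F#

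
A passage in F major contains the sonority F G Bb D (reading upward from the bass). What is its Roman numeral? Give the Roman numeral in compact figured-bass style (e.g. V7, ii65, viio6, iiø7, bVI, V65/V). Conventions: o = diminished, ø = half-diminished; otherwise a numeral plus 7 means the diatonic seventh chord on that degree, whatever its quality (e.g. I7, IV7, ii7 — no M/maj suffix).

Stacked in thirds the chord is G-Bb-D-F: a minor seventh chord on G.
G is scale degree 2 in F major, and a minor seventh chord on that degree is written ii7.
With F in the bass the chord is in third inversion, so the figured bass is 42.

ii42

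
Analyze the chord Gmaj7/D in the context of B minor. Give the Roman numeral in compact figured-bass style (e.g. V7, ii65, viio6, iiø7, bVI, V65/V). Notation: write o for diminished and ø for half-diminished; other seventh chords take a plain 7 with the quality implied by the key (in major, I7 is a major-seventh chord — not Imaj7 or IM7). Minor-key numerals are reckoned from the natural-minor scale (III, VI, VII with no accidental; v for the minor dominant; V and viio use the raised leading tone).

VI43

The pitches G-B-D-F# form a major seventh chord rooted on G.
In B minor, G is the submediant; the diatonic major seventh chord there is VI7.
With D in the bass the chord is in second inversion, so the figured bass is 43.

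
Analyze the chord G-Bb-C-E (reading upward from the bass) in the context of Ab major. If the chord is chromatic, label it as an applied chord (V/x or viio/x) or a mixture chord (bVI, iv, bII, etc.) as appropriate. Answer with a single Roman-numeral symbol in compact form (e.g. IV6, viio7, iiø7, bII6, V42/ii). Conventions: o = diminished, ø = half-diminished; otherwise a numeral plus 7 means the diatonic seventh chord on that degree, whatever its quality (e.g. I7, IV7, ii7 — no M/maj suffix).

Stacked in thirds the chord is C-E-G-Bb: a dominant seventh chord on C.
C is not a diatonic chord root with this quality in Ab major, but it lies a perfect fifth above F (vi), so the chord functions as an applied dominant of vi.
With G in the bass the chord is in second inversion, so the figured bass is 43.

V43/vi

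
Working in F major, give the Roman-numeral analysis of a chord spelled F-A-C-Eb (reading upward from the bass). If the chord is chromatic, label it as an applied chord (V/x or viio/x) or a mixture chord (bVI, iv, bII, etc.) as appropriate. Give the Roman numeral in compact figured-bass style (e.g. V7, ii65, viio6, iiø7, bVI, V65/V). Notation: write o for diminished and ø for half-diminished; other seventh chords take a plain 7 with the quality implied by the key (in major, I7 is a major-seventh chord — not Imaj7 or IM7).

V7/IV

Stacked in thirds the chord is F-A-C-Eb: a dominant seventh chord on F.
F is not a diatonic chord root with this quality in F major, but it lies a perfect fifth above Bb (IV), so the chord functions as an applied dominant of IV.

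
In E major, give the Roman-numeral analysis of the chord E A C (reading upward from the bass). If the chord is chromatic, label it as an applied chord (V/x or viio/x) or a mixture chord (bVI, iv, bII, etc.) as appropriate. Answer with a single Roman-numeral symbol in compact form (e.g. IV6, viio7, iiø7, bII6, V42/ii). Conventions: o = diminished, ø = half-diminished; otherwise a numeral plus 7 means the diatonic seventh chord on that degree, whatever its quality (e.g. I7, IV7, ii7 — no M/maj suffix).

iv64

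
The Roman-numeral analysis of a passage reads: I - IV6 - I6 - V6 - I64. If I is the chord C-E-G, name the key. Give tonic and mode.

The chord C is a major triad rooted on C; its label is I.
If C is scale degree 1 and the mode makes that degree carry a major triad, the tonic is C and the mode is major.

C major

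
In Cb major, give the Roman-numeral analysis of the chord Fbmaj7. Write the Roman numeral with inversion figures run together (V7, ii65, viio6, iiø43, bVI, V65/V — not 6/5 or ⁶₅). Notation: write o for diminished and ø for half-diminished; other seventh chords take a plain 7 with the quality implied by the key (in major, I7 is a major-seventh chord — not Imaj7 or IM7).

The pitches Fb-Ab-Cb-Eb form a major seventh chord rooted on Fb.
Fb is scale degree 4 in Cb major, and a major seventh chord on that degree is written IV7.

IV7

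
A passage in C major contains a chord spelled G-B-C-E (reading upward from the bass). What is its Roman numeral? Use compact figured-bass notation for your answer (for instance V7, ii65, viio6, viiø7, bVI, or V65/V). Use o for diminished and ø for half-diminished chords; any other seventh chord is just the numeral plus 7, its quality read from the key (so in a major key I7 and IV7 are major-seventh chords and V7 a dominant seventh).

I43

The pitches C-E-G-B form a major seventh chord rooted on C.
In C major, C is the tonic; the diatonic major seventh chord there is I7.
With G in the bass the chord is in second inversion, so the figured bass is 43.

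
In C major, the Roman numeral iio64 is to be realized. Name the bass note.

Ab

iio in C major has root D; the chord is D-F-Ab.
The figure 64 means second inversion — the fifth is in the bass.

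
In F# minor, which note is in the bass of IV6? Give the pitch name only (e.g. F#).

IV in F# minor has root B; the chord is B-D#-F#.
The figure 6 means first inversion — the third is in the bass.

D#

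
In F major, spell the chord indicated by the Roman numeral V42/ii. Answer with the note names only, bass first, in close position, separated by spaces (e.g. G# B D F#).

C D F# A

The slash means an applied dominant: we want the dominant of ii. In F major, ii is G minor, and its dominant is built on D.
Building a dominant seventh chord on D gives D-F#-A-C.
With the 42 figure the chord is in third inversion; from the bass C upward in close position it reads C-D-F#-A.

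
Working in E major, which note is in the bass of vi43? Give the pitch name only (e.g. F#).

vi in E major has root C#; the chord is C#-E-G#-B.
The figure 43 means second inversion — the fifth is in the bass.

G#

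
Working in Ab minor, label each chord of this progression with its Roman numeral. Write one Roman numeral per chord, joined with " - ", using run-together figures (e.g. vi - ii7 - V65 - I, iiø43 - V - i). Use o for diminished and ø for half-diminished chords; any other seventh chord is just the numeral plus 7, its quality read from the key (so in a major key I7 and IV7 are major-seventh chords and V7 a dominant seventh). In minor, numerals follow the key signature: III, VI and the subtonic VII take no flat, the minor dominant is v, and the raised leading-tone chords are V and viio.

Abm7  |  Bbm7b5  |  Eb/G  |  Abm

i7 - iiø7 - V6 - i

Abm7 has root Ab, degree 1 in Ab minor, so i7.
Bbm7b5 has root Bb, degree 2 in Ab minor, so iiø7.
Eb/G has root Eb, degree 5 in Ab minor, so V6.
Abm: root Ab is the tonic; minor triad there is i.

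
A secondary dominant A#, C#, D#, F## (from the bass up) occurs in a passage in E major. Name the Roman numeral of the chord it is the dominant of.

iii

The chord is a dominant seventh chord on D#.
A dominant resolves down a perfect fifth: D# → G#. In E major, G# is scale degree 3, i.e. iii.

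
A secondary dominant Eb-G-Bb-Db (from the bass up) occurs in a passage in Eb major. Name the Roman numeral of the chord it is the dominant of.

IV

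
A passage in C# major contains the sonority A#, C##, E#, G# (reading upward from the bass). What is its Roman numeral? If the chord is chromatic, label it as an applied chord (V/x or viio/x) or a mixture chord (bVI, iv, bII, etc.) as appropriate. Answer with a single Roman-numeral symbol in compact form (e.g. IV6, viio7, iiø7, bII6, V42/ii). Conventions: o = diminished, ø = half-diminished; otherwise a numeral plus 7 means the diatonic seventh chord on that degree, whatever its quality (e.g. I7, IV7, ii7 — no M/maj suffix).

The pitches A#-C##-E#-G# form a dominant seventh chord rooted on A#.
A# is not a diatonic chord root with this quality in C# major, but it lies a perfect fifth above D# (ii), so the chord functions as an applied dominant of ii.

V7/ii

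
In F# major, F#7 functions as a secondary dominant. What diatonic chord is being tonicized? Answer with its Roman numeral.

The chord is a dominant seventh chord on F#.
A dominant resolves down a perfect fifth: F# → B. In F# major, B is scale degree 4, i.e. IV.

IV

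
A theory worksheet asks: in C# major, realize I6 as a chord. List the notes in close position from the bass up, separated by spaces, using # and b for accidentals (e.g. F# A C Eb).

The numeral's case and figure indicate a major triad. In C# major its root, the first degree, is C#.
Stacking thirds from C# gives C#-E#-G#.
With the 6 figure the chord is in first inversion; from the bass E# upward in close position it reads E#-G#-C#.

E# G# C#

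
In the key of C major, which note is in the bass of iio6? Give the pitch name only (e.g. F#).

F

iio in C major has root D; the chord is D-F-Ab.
The figure 6 means first inversion — the third is in the bass.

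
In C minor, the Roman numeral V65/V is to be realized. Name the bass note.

The applied chord V65/V is rooted on D: D-F#-A-C.
The figure 65 means first inversion — the third is in the bass.

F#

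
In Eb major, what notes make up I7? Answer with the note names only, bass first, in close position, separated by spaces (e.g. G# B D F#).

Eb G Bb D

The numeral's case and figure indicate a major seventh chord. In Eb major its root, the first degree, is Eb.
Stacking thirds from Eb gives Eb-G-Bb-D.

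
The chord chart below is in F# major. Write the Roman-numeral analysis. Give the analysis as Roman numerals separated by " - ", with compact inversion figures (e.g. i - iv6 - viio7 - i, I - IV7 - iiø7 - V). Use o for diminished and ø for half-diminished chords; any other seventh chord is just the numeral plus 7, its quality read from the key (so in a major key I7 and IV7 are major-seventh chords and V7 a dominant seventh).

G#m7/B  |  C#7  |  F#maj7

G#m7/B: minor seventh chord on G# = scale degree 2 → ii65.
C#7: dominant seventh chord on C# = scale degree 5 → V7.
F#maj7: major seventh chord on F# = scale degree 1 → I7.

ii65 - V7 - I7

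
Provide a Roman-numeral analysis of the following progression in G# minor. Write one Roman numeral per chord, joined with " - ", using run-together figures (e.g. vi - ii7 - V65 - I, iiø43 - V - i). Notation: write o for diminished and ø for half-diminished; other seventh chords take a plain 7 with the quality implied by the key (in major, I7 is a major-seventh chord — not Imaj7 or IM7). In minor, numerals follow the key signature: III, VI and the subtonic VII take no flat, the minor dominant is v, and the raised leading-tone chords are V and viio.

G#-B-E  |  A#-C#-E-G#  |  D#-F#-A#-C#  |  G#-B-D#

VI6 - iiø7 - v7 - i

G#-B-E: major triad on E = scale degree 6 → VI6.
A#-C#-E-G#: half-diminished seventh chord on A# = scale degree 2 → iiø7.
D#-F#-A#-C#: minor seventh chord on D# = scale degree 5 → v7.
G#-B-D#: root G# is the tonic; minor triad there is i.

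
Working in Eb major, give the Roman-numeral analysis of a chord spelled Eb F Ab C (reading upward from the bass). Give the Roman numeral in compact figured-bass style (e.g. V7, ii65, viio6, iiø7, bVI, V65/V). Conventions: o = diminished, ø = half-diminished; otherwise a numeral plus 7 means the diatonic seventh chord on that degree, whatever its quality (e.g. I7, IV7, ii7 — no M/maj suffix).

ii42

Stacked in thirds the chord is F-Ab-C-Eb: a minor seventh chord on F.
In Eb major, F is the supertonic; the diatonic minor seventh chord there is ii7.
With Eb in the bass the chord is in third inversion, so the figured bass is 42.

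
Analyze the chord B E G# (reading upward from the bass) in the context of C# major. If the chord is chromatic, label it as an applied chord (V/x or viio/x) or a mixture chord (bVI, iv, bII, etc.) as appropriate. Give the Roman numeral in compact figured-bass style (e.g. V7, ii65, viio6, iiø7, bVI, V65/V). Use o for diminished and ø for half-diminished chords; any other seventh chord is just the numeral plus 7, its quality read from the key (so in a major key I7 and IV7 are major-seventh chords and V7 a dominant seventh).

bIII64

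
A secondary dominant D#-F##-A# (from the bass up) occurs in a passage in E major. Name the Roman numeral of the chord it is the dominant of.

The chord is a major triad on D#.
A dominant resolves down a perfect fifth: D# → G#. In E major, G# is scale degree 3, i.e. iii.

iii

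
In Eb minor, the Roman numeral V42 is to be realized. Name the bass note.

Ab

V in Eb minor has root Bb; the chord is Bb-D-F-Ab.
The figure 42 means third inversion — the seventh is in the bass.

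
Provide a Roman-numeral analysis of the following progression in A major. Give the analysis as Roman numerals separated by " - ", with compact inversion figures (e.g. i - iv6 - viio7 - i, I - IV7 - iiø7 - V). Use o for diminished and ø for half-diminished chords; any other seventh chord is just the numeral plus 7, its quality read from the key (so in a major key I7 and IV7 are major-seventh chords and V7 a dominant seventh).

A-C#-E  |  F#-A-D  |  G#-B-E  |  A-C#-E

A-C#-E: major triad on A = scale degree 1 → I.
F#-A-D has root D, degree 4 in A major, so IV6.
G#-B-E: major triad on E = scale degree 5 → V6.
A-C#-E has root A, degree 1 in A major, so I.

I - IV6 - V6 - I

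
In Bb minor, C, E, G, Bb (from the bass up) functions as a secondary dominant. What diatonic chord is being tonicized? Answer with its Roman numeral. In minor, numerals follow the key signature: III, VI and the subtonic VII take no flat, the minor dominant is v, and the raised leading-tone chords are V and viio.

The chord is a dominant seventh chord on C.
A dominant resolves down a perfect fifth: C → F. In Bb minor, F is scale degree 5, i.e. V.

V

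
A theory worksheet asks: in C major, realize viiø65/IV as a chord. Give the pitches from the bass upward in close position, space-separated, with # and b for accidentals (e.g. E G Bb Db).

G Bb D E

The slash marks an applied leading-tone chord: viio of IV. In C major, IV is F, so the leading tone to it is E, a half step below.
Building a half-diminished seventh chord on E gives E-G-Bb-D.
With the 65 figure the chord is in first inversion; from the bass G upward in close position it reads G-Bb-D-E.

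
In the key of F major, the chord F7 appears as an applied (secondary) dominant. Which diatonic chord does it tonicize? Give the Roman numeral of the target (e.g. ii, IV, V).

IV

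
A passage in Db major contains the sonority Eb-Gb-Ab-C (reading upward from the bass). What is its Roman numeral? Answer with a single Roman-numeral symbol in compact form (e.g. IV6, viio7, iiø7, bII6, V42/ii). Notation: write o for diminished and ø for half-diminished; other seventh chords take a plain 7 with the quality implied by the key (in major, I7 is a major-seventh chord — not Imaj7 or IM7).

The pitches Ab-C-Eb-Gb form a dominant seventh chord rooted on Ab.
In Db major, Ab is the dominant; the diatonic dominant seventh chord there is V7.
With Eb in the bass the chord is in second inversion, so the figured bass is 43.

V43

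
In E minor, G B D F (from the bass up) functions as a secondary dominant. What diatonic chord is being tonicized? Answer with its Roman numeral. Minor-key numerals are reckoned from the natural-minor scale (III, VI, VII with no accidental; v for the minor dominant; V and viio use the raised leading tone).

VI

The chord is a dominant seventh chord on G.
A dominant resolves down a perfect fifth: G → C. In E minor, C is scale degree 6, i.e. VI.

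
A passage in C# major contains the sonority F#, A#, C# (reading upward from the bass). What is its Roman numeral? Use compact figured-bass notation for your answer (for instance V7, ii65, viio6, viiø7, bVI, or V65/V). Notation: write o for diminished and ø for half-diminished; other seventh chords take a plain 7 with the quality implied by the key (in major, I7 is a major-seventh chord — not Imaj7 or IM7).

The pitches F#-A#-C# form a major triad rooted on F#.
F# is scale degree 4 in C# major, and a major triad on that degree is written IV.

IV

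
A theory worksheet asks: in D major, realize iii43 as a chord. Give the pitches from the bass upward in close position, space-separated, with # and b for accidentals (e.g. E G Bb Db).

C# E F# A

The numeral's case and figure indicate a minor seventh chord. In D major its root, the third degree, is F#.
That chord is spelled F#-A-C#-E.
The figured bass 43 indicates second inversion, placing the fifth (C#) in the bass: C#-E-F#-A.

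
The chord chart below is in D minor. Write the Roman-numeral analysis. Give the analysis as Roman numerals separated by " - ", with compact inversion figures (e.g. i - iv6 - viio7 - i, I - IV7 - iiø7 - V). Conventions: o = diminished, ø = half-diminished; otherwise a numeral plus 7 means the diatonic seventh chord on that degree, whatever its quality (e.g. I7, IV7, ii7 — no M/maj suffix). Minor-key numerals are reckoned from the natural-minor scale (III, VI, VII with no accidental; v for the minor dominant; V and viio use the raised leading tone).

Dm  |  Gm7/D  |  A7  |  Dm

Dm: minor triad on D = scale degree 1 → i.
Gm7/D: minor seventh chord on G = scale degree 4 → iv43.
A7: dominant seventh chord on A = scale degree 5 → V7.
Dm has root D, degree 1 in D minor, so i.

i - iv43 - V7 - i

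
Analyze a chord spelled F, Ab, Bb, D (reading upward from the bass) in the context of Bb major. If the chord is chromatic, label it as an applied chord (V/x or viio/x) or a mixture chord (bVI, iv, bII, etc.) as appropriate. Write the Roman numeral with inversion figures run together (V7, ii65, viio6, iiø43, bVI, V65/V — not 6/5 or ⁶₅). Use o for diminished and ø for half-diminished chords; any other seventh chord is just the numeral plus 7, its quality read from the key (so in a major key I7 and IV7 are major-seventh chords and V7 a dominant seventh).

The pitches Bb-D-F-Ab form a dominant seventh chord rooted on Bb.
Bb is not a diatonic chord root with this quality in Bb major, but it lies a perfect fifth above Eb (IV), so the chord functions as an applied dominant of IV.
With F in the bass the chord is in second inversion, so the figured bass is 43.

V43/IV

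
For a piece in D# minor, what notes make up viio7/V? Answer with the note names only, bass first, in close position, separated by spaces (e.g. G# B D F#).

G## B# D# F#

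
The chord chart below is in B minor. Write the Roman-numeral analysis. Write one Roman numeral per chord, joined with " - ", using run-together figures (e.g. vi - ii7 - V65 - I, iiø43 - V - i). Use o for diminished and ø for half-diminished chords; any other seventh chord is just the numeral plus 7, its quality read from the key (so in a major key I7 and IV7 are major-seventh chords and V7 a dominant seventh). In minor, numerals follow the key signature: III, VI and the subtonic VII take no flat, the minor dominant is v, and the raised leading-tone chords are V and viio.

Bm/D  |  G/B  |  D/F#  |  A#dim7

i6 - VI6 - III6 - viio7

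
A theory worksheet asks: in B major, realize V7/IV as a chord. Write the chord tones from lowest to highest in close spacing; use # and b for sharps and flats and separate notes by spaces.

B D# F# A

V7/IV is a secondary dominant — the dominant seventh of IV. IV in B major is E, so the applied chord's root is B, a perfect fifth above.
Building a dominant seventh chord on B gives B-D#-F#-A.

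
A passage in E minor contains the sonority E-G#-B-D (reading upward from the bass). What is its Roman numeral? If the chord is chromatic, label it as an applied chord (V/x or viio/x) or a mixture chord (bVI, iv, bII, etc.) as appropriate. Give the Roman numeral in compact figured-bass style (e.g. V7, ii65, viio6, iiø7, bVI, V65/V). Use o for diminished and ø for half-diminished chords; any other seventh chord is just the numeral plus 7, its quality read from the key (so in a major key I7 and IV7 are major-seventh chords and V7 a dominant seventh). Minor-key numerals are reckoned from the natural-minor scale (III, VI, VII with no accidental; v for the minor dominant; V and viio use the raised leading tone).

Stacked in thirds the chord is E-G#-B-D: a dominant seventh chord on E.
E is not a diatonic chord root with this quality in E minor, but it lies a perfect fifth above A (iv), so the chord functions as an applied dominant of iv.

V7/iv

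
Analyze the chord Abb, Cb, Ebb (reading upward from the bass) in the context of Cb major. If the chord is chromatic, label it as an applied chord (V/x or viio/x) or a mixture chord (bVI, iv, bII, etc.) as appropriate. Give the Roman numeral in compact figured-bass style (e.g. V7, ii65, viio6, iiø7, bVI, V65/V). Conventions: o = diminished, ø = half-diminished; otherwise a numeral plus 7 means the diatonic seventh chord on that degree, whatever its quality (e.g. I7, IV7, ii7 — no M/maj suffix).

bVI

The pitches Abb-Cb-Ebb form a major triad rooted on Abb.
Abb is the lowered sixth degree of Cb major (diatonic 6 would be Ab). This is a major triad on the lowered sixth degree, borrowed from the parallel minor.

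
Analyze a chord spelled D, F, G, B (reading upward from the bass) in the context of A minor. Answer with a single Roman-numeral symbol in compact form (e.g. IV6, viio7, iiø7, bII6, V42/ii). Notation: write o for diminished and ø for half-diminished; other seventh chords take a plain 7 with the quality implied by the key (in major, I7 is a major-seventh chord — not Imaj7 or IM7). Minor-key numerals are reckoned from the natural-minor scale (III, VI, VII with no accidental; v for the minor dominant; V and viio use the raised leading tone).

Stacked in thirds the chord is G-B-D-F: a dominant seventh chord on G.
In A minor, G is the subtonic; the diatonic dominant seventh chord there is VII7.
With D in the bass the chord is in second inversion, so the figured bass is 43.

VII43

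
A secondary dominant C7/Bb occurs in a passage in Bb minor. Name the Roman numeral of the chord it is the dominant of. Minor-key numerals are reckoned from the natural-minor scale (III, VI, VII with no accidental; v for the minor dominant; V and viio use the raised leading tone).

The chord is a dominant seventh chord on C.
A dominant resolves down a perfect fifth: C → F. In Bb minor, F is scale degree 5, i.e. V.

V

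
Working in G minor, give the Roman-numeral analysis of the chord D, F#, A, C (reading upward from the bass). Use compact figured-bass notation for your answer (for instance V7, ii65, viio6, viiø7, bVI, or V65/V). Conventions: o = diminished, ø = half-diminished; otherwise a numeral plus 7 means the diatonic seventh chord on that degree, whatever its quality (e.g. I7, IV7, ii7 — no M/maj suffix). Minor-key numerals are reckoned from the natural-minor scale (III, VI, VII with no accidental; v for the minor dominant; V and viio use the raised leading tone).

V7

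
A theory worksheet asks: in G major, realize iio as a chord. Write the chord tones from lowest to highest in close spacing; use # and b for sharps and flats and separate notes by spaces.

A C Eb

Scale degree 2 in G major is A; here the chord built on it is altered to a diminished triad. iio is the diminished supertonic triad, borrowed from the parallel minor.
So the chord is A-C-Eb.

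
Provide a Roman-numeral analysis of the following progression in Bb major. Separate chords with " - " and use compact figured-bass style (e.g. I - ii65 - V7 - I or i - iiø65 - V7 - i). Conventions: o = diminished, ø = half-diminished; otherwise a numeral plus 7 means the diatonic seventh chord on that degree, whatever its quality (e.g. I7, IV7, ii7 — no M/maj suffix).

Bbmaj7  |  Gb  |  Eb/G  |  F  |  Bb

I7 - bVI - IV6 - V - I

Bbmaj7 has root Bb, degree 1 in Bb major, so I7.
Gb: Gb with this quality isn't in the key; it's bVI, borrowed from the parallel minor.
Eb/G has root Eb, degree 4 in Bb major, so IV6.
F has root F, degree 5 in Bb major, so V.
Bb: root Bb is the tonic; major triad there is I.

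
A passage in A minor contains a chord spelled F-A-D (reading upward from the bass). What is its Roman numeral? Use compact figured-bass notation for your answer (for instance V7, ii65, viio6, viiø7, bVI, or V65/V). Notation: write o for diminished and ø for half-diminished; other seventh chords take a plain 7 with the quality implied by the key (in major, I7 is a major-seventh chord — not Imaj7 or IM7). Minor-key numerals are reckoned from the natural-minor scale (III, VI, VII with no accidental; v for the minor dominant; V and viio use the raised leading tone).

The pitches D-F-A form a minor triad rooted on D.
D is scale degree 4 in A minor, and a minor triad on that degree is written iv.
With F in the bass the chord is in first inversion, so the figured bass is 6.

iv6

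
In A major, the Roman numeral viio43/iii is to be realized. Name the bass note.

F#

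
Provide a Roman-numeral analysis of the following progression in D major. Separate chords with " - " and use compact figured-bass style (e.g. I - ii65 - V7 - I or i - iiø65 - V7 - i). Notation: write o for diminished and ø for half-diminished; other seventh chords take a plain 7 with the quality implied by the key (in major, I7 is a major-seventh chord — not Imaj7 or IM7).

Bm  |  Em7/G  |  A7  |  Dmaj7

vi - ii65 - V7 - I7

Bm has root B, degree 6 in D major, so vi.
Em7/G: minor seventh chord on E = scale degree 2 → ii65.
A7 has root A, degree 5 in D major, so V7.
Dmaj7: major seventh chord on D = scale degree 1 → I7.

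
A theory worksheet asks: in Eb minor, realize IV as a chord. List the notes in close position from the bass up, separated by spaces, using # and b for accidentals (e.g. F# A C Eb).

IV is the major subdominant, borrowed from the parallel major. In Eb minor that root is Ab.
So the chord is Ab-C-Eb, a major triad.

Ab C Eb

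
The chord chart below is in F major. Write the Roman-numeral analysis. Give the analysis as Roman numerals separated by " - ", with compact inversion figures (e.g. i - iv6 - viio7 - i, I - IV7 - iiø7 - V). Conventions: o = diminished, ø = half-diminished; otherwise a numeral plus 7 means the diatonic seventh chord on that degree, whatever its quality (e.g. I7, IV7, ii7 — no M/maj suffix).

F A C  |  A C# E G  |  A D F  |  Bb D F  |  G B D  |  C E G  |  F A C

F-A-C: major triad on F = scale degree 1 → I.
A-C#-E-G: a dominant seventh chord on A, the applied dominant of vi → V7/vi.
A-D-F: root D is the submediant; minor triad there is vi64.
Bb-D-F has root Bb, degree 4 in F major, so IV.
G-B-D: a major triad on G, the applied dominant of V → V/V.
C-E-G: root C is the dominant; major triad there is V.
F-A-C has root F, degree 1 in F major, so I.

I - V7/vi - vi64 - IV - V/V - V - I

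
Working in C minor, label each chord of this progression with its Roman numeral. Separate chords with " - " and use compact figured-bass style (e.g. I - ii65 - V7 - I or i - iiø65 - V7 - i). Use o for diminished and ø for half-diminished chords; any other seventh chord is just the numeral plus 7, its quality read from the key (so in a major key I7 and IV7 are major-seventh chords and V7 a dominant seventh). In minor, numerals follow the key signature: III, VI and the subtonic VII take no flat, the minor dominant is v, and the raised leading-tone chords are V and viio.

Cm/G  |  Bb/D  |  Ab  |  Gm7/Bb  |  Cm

i64 - VII6 - VI - v65 - i

Cm/G: minor triad on C = scale degree 1 → i64.
Bb/D: major triad on Bb = scale degree 7 → VII6.
Ab: root Ab is the submediant; major triad there is VI.
Gm7/Bb has root G, degree 5 in C minor, so v65.
Cm: root C is the tonic; minor triad there is i.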